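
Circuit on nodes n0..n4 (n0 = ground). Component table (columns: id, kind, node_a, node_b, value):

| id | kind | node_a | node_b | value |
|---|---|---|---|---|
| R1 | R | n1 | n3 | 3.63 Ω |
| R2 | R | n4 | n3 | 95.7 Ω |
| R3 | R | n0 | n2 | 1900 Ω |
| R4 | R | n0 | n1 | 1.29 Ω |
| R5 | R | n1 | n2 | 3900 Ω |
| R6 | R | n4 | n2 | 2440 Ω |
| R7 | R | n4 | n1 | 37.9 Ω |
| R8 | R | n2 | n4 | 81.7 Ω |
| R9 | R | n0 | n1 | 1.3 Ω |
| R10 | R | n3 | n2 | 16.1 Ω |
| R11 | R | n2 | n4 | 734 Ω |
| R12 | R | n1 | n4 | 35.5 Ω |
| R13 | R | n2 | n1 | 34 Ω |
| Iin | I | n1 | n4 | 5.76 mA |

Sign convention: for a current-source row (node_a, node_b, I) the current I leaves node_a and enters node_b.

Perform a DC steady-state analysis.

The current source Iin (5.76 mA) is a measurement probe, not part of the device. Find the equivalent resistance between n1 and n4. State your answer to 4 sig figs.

R_eq = 13.15 Ω

Apply KCL at each of the 4 non-ground nodes and solve the resulting linear system.
Node n1: branches {R1, R4, R5, R7, R9, R12, R13, Iin} → V_1 = -4.301e-06
Node n2: branches {R3, R5, R6, R8, R10, R11, R13} → V_2 = 0.01262
Node n3: branches {R1, R2, R10} → V_3 = 0.004523
Node n4: branches {R2, R6, R7, R8, R11, R12, Iin} → V_4 = 0.07573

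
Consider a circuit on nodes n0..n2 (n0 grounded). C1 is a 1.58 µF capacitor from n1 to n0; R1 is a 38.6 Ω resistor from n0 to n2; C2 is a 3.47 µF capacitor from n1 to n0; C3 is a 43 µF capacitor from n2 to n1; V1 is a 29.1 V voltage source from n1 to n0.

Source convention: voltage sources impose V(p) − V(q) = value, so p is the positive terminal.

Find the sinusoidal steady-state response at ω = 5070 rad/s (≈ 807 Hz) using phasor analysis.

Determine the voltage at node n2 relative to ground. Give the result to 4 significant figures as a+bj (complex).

Apply KCL at each of the 2 non-ground nodes and solve the resulting linear system.
Node n1: branches {C1, C2, C3, V1} → V_1 = 29.10+0.000j
Node n2: branches {R1, C3} → V_2 = 28.69+3.410j
Source currents: i(V1)=-0.7434-0.8334j

28.69+3.410j V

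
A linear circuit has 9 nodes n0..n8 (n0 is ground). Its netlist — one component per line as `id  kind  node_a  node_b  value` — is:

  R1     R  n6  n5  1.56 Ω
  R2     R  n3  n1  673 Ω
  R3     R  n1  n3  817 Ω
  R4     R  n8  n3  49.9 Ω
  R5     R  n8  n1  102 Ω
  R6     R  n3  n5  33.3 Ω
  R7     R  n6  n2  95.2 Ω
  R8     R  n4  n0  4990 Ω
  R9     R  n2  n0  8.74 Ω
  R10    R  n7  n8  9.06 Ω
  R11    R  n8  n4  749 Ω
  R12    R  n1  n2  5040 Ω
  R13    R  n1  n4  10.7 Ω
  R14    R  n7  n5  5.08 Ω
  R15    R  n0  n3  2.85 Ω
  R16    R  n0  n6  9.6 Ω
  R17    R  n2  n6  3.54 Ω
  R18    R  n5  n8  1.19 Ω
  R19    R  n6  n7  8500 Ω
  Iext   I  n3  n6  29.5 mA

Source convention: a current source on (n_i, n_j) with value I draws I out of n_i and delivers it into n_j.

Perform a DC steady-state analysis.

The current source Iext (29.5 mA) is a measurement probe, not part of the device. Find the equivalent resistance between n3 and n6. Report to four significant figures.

Element admittances at DC:
  Y(R1) = 0.6410 S between n6,n5
  Y(R2) = 0.001486 S between n3,n1
  Y(R3) = 0.001224 S between n1,n3
  Y(R4) = 0.02004 S between n8,n3
  Y(R5) = 0.009804 S between n8,n1
  Y(R6) = 0.03003 S between n3,n5
  Y(R7) = 0.01050 S between n6,n2
  Y(R8) = 0.0002004 S between n4,n0
  Y(R9) = 0.1144 S between n2,n0
  Y(R10) = 0.1104 S between n7,n8
  Y(R11) = 0.001335 S between n8,n4
  Y(R12) = 0.0001984 S between n1,n2
  Y(R13) = 0.09346 S between n1,n4
  Y(R14) = 0.1969 S between n7,n5
  Y(R15) = 0.3509 S between n0,n3
  Y(R16) = 0.1042 S between n0,n6
  Y(R17) = 0.2825 S between n2,n6
  Y(R18) = 0.8403 S between n5,n8
  Y(R19) = 0.0001176 S between n6,n7
  Iext: injects 0.0295 A into n6 (from n3)
Assemble and solve the 8×8 MNA system:
  V(n1)=0.06523  V(n2)=0.08164  V(n3)=-0.06036  V(n4)=0.06553  V(n5)=0.1005  V(n6)=0.1135  V(n7)=0.09917  V(n8)=0.09670

R_eq = 5.895 Ω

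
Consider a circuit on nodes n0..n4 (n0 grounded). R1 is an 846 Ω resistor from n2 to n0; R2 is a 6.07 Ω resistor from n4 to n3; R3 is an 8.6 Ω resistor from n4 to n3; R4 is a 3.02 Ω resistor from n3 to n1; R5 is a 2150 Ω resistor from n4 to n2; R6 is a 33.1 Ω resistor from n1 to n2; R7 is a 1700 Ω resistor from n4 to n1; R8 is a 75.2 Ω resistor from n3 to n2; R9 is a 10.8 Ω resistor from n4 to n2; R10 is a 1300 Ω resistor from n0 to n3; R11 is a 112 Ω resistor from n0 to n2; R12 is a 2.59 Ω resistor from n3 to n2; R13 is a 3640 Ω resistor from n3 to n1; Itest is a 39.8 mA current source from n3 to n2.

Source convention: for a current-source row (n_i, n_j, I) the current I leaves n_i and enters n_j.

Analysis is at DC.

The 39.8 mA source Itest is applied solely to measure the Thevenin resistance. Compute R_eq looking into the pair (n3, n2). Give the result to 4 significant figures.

Apply KCL at each of the 4 non-ground nodes and solve the resulting linear system.
Node n1: branches {R4, R6, R7, R13} → V_1 = -0.06761
Node n2: branches {R1, R5, R6, R8, R9, R11, R12, Itest} → V_2 = 0.005654
Node n3: branches {R2, R3, R4, R8, R10, R12, R13, Itest} → V_3 = -0.07431
Node n4: branches {R2, R3, R5, R7, R9} → V_4 = -0.05444

R_eq = 2.009 Ω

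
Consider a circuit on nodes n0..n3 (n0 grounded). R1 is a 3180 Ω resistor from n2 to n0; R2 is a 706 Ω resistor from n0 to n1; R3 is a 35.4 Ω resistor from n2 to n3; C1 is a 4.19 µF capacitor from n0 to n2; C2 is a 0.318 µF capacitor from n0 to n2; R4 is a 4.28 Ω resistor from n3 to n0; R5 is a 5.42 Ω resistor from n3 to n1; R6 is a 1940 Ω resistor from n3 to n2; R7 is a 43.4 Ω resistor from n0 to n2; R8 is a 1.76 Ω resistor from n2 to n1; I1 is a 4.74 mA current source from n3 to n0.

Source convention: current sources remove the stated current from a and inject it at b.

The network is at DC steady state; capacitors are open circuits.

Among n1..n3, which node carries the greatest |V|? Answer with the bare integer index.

MNA unknowns: 3 node voltages V₁..V_3
R1: Y=0.0003145 on G[2,0]
R2: Y=0.001416 on G[0,1]
R3: Y=0.02825 on G[2,3]
C1: Y=0.000 on G[0,2]
C2: Y=0.000 on G[0,2]
R4: Y=0.2336 on G[3,0]
R5: Y=0.1845 on G[3,1]
R6: Y=0.0005155 on G[3,2]
R7: Y=0.02304 on G[0,2]
R8: Y=0.5682 on G[2,1]
I1: z[3]−=0.00474, z[0]+=0.00474
solve → V1=-0.01675, V2=-0.01621, V3=-0.01857

3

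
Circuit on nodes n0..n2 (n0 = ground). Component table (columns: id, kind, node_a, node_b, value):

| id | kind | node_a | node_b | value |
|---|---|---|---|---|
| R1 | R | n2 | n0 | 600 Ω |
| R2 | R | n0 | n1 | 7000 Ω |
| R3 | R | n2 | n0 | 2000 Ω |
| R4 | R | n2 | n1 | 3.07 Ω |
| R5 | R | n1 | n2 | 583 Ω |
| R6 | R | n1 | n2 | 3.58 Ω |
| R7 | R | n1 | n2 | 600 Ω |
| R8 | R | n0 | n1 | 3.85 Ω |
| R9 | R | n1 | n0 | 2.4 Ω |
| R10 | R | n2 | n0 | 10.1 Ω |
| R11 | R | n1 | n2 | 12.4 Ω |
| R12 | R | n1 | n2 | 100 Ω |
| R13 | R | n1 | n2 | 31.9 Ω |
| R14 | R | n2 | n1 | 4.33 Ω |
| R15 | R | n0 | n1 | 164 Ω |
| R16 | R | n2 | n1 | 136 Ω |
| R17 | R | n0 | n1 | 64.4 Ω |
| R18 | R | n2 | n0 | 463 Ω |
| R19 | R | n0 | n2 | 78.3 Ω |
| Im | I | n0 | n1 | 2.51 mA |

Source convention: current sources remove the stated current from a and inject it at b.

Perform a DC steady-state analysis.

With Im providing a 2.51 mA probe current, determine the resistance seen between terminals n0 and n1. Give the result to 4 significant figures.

Element admittances at DC:
  Y(R1) = 0.001667 S between n2,n0
  Y(R2) = 0.0001429 S between n0,n1
  Y(R3) = 0.0005000 S between n2,n0
  Y(R4) = 0.3257 S between n2,n1
  Y(R5) = 0.001715 S between n1,n2
  Y(R6) = 0.2793 S between n1,n2
  Y(R7) = 0.001667 S between n1,n2
  Y(R8) = 0.2597 S between n0,n1
  Y(R9) = 0.4167 S between n1,n0
  Y(R10) = 0.09901 S between n2,n0
  Y(R11) = 0.08065 S between n1,n2
  Y(R12) = 0.01000 S between n1,n2
  Y(R13) = 0.03135 S between n1,n2
  Y(R14) = 0.2309 S between n2,n1
  Y(R15) = 0.006098 S between n0,n1
  Y(R16) = 0.007353 S between n2,n1
  Y(R17) = 0.01553 S between n0,n1
  Y(R18) = 0.002160 S between n2,n0
  Y(R19) = 0.01277 S between n0,n2
  Im: injects 0.00251 A into n1 (from n0)
Assemble and solve the 2×2 MNA system:
  V(n1)=0.003130  V(n2)=0.002795

R_eq = 1.247 Ω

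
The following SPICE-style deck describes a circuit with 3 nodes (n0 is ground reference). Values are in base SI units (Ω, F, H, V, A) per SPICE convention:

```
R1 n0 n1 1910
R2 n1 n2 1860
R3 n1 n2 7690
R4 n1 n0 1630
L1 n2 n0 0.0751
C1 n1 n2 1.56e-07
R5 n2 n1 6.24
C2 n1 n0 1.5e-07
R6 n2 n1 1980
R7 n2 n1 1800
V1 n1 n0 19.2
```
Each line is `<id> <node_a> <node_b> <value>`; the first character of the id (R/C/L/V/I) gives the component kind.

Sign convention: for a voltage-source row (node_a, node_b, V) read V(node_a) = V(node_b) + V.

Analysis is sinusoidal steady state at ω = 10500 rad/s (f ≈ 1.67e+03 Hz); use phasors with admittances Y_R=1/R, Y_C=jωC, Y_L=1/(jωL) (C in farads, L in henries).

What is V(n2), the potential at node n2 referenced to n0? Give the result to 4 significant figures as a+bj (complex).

Apply KCL at each of the 2 non-ground nodes and solve the resulting linear system.
Node n1: branches {R1, R2, R3, R4, C1, R5, C2, R6, R7, V1} → V_1 = 19.20+0.000j
Node n2: branches {R2, R3, L1, C1, R5, R6, R7} → V_2 = 19.20+0.1503j
Source currents: i(V1)=-0.02202-0.005891j

19.20+0.1503j V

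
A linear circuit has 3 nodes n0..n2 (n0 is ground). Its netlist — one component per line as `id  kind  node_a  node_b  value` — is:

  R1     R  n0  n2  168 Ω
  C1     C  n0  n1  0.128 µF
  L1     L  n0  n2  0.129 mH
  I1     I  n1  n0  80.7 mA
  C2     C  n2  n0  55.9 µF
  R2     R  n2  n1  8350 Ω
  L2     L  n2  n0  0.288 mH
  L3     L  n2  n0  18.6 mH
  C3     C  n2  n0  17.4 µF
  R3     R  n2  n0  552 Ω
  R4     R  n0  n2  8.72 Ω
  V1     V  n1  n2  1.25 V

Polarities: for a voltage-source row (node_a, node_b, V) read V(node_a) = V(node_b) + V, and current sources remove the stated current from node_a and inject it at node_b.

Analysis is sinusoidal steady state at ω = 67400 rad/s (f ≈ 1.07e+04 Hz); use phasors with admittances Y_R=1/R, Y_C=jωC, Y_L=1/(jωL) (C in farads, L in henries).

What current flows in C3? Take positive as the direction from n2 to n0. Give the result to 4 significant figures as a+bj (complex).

MNA unknowns: 2 node voltages V₁..V_2 plus 1 source current (V1)
R1: Y=0.005952+0.000j on G[0,2]
C1: Y=0.000+0.008627j on G[0,1]
L1: Y=0.000-0.1150j on G[0,2]
I1: z[1]−=0.0807, z[0]+=0.0807
C2: Y=0.000+3.768j on G[2,0]
R2: Y=0.0001198+0.000j on G[2,1]
L2: Y=0.000-0.05152j on G[2,0]
L3: Y=0.000-0.0007977j on G[2,0]
C3: Y=0.000+1.173j on G[2,0]
R3: Y=0.001812+0.000j on G[2,0]
R4: Y=0.1147+0.000j on G[0,2]
V1: row V1−V2=1.25, i_V1 at 1,2
solve → V1=1.247+0.01681j, V2=-0.002686+0.01681j
aux → i_V1=-0.08070-0.01076j

-0.01971-0.003150j A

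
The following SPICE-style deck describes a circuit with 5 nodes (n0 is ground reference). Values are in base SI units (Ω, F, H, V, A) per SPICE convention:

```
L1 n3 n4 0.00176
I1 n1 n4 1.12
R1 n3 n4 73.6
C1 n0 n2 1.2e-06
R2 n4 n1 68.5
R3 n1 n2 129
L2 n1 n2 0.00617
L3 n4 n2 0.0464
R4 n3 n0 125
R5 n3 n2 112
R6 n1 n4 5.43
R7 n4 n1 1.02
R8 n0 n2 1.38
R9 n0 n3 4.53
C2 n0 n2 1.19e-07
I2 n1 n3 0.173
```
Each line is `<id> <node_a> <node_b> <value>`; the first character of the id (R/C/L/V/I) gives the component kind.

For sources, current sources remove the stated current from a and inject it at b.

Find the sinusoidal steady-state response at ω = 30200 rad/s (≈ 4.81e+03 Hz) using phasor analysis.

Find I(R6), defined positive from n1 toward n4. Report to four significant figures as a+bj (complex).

-0.1938+0.001407j A

Apply KCL at each of the 4 non-ground nodes and solve the resulting linear system.
Node n1: branches {I1, R2, R3, L2, R6, R7, I2} → V_1 = -4.052-3.922j
Node n2: branches {C1, R3, L2, L3, R5, R8, C2} → V_2 = -0.07205-0.005166j
Node n3: branches {L1, R1, R4, R5, R9, I2} → V_3 = 0.2273+0.02891j
Node n4: branches {L1, I1, R1, R2, L3, R6, R7} → V_4 = -2.999-3.930j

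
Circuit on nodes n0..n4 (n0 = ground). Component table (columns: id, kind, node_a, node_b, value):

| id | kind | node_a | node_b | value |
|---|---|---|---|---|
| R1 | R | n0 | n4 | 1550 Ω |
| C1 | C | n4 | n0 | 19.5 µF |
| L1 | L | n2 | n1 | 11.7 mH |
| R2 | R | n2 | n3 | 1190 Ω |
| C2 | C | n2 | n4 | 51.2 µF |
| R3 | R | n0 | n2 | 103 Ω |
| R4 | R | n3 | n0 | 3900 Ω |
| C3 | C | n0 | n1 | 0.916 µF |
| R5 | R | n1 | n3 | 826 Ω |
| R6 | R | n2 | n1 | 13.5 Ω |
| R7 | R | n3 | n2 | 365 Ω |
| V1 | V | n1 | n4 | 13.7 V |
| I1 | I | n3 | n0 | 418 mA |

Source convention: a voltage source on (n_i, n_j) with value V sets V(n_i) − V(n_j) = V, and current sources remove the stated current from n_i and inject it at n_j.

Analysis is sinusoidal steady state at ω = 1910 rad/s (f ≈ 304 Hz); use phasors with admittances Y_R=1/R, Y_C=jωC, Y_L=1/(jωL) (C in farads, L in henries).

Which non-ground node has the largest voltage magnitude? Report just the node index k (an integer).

3

Element admittances at ω=1910 rad/s:
  Y(R1) = 0.0006452+0.000j S between n0,n4
  Y(C1) = 0.000+0.03725j S between n4,n0
  Y(L1) = 0.000-0.04475j S between n2,n1
  Y(R2) = 0.0008403+0.000j S between n2,n3
  Y(C2) = 0.000+0.09779j S between n2,n4
  Y(R3) = 0.009709+0.000j S between n0,n2
  Y(R4) = 0.0002564+0.000j S between n3,n0
  Y(C3) = 0.000+0.001750j S between n0,n1
  Y(R5) = 0.001211+0.000j S between n1,n3
  Y(R6) = 0.07407+0.000j S between n2,n1
  Y(R7) = 0.002740+0.000j S between n3,n2
  V1: constraint V(n1)−V(n4) = 13.7
  I1: injects 0.418 A into n0 (from n3)
Assemble and solve the 5×5 MNA system:
  V(n1)=12.75+10.56j  V(n2)=1.515+0.5634j  V(n3)=-78.69+2.934j  V(n4)=-0.9490+10.56j
  i(V1)=-1.372-0.2695j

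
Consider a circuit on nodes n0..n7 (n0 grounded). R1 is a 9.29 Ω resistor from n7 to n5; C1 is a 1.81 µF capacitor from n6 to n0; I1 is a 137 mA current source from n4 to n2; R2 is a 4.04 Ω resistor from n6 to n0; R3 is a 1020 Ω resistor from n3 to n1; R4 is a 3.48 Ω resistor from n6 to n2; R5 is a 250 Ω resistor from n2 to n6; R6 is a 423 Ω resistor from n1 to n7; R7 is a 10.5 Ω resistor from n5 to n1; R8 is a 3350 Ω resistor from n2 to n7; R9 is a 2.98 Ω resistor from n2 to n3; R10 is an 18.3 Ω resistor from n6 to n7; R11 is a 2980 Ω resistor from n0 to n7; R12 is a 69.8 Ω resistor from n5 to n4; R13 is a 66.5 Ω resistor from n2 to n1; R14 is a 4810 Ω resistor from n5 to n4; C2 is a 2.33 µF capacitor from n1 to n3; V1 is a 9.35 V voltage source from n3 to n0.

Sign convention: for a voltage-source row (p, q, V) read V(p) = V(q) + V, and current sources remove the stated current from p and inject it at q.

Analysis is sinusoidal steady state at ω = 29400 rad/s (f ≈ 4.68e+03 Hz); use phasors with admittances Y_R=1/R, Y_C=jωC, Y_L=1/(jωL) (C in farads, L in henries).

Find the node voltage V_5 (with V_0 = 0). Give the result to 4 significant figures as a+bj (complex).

Apply KCL at each of the 7 non-ground nodes and solve the resulting linear system.
Node n1: branches {R3, R6, R7, R13, C2} → V_1 = 7.415+2.908j
Node n2: branches {I1, R4, R5, R8, R9, R13} → V_2 = 7.038-0.04546j
Node n3: branches {R3, R9, C2, V1} → V_3 = 9.350+0.000j
Node n4: branches {I1, R12, R14} → V_4 = -4.001+2.052j
Node n5: branches {R1, R7, R12, R14} → V_5 = 5.424+2.052j
Node n6: branches {C1, R2, R4, R5, R10} → V_6 = 3.887-0.2516j
Node n7: branches {R1, R6, R8, R10, R11} → V_7 = 4.936+1.294j
Source currents: i(V1)=-0.9771-0.1450j

5.424+2.052j V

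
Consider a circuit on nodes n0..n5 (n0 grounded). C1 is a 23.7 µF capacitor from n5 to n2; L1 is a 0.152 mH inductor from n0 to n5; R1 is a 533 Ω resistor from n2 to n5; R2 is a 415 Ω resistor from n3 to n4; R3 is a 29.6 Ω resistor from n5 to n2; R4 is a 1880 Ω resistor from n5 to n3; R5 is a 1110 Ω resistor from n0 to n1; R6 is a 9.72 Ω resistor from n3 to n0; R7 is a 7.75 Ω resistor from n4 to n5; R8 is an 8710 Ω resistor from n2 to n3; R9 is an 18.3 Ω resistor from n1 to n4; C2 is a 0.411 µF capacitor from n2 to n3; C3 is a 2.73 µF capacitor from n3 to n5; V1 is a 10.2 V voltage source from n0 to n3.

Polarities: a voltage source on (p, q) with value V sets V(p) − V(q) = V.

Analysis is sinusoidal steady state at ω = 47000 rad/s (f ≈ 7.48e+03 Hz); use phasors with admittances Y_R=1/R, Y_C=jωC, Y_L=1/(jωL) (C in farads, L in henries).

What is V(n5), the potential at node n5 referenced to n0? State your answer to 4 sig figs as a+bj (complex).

-162.2-81.50j V

Element admittances at ω=47000 rad/s:
  Y(C1) = 0.000+1.114j S between n5,n2
  Y(L1) = 0.000-0.1400j S between n0,n5
  Y(R1) = 0.001876+0.000j S between n2,n5
  Y(R2) = 0.002410+0.000j S between n3,n4
  Y(R3) = 0.03378+0.000j S between n5,n2
  Y(R4) = 0.0005319+0.000j S between n5,n3
  Y(R5) = 0.0009009+0.000j S between n0,n1
  Y(R6) = 0.1029+0.000j S between n3,n0
  Y(R7) = 0.1290+0.000j S between n4,n5
  Y(R8) = 0.0001148+0.000j S between n2,n3
  Y(R9) = 0.05464+0.000j S between n1,n4
  Y(C2) = 0.000+0.01932j S between n2,n3
  Y(C3) = 0.000+0.1283j S between n3,n5
  V1: constraint V(n0)−V(n3) = 10.2
Assemble and solve the 6×6 MNA system:
  V(n1)=-155.8-78.18j  V(n2)=-159.6-80.04j  V(n3)=-10.20+0.000j  V(n4)=-158.3-79.47j  V(n5)=-162.2-81.50j
  i(V1)=-12.60+22.63j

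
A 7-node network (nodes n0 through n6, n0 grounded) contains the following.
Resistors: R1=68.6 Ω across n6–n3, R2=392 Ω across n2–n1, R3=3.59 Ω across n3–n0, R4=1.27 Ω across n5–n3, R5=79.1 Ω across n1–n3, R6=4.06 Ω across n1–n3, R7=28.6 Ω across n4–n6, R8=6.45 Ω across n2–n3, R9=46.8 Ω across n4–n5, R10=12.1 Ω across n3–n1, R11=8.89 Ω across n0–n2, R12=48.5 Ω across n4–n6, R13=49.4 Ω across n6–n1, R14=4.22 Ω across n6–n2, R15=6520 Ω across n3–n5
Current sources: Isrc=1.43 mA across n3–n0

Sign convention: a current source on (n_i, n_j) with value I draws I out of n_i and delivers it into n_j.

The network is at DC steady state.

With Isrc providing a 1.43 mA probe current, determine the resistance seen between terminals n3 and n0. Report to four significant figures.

Element admittances at DC:
  Y(R1) = 0.01458 S between n6,n3
  Y(R2) = 0.002551 S between n2,n1
  Y(R3) = 0.2786 S between n3,n0
  Y(R4) = 0.7874 S between n5,n3
  Y(R5) = 0.01264 S between n1,n3
  Y(R6) = 0.2463 S between n1,n3
  Y(R7) = 0.03497 S between n4,n6
  Y(R8) = 0.1550 S between n2,n3
  Y(R9) = 0.02137 S between n4,n5
  Y(R10) = 0.08264 S between n3,n1
  Y(R11) = 0.1125 S between n0,n2
  Y(R12) = 0.02062 S between n4,n6
  Y(R13) = 0.02024 S between n6,n1
  Y(R14) = 0.2370 S between n6,n2
  Y(R15) = 0.0001534 S between n3,n5
  Isrc: injects 0.00143 A into n0 (from n3)
Assemble and solve the 6×6 MNA system:
  V(n1)=-0.004004  V(n2)=-0.002603  V(n3)=-0.004083  V(n4)=-0.003189  V(n5)=-0.004059  V(n6)=-0.002855

R_eq = 2.855 Ω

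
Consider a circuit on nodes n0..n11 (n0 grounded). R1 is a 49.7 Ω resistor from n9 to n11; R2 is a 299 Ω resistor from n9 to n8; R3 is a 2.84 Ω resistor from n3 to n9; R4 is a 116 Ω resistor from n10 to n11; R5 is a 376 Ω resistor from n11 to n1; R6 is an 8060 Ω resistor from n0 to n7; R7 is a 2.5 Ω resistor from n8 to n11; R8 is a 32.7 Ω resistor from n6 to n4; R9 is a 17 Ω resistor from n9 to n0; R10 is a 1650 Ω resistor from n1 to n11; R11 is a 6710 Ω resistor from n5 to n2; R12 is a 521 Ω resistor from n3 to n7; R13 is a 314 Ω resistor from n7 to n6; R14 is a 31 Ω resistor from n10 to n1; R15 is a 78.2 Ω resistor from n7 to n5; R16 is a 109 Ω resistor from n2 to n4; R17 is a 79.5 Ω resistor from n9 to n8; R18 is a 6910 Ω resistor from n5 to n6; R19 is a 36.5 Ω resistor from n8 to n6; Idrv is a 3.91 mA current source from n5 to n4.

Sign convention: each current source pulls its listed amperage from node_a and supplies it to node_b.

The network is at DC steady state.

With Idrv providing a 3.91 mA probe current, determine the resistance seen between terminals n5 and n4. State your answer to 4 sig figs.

R_eq = 288.2 Ω

MNA unknowns: 11 node voltages V₁..V_11
R1: Y=0.02012 on G[9,11]
R2: Y=0.003344 on G[9,8]
R3: Y=0.3521 on G[3,9]
R4: Y=0.008621 on G[10,11]
R5: Y=0.002660 on G[11,1]
R6: Y=0.0001241 on G[0,7]
R7: Y=0.4000 on G[8,11]
R8: Y=0.03058 on G[6,4]
R9: Y=0.05882 on G[9,0]
R10: Y=0.0006061 on G[1,11]
R11: Y=0.0001490 on G[5,2]
R12: Y=0.001919 on G[3,7]
R13: Y=0.003185 on G[7,6]
R14: Y=0.03226 on G[10,1]
R15: Y=0.01279 on G[7,5]
R16: Y=0.009174 on G[2,4]
R17: Y=0.01258 on G[9,8]
R18: Y=0.0001447 on G[5,6]
R19: Y=0.02740 on G[8,6]
Idrv: z[5]−=0.00391, z[4]+=0.00391
solve → V1=0.03656, V2=0.1901, V3=-0.002117, V4=0.2082, V5=-0.9185, V6=0.08570, V7=-0.6370, V8=0.03834, V9=0.001344, V10=0.03656, V11=0.03656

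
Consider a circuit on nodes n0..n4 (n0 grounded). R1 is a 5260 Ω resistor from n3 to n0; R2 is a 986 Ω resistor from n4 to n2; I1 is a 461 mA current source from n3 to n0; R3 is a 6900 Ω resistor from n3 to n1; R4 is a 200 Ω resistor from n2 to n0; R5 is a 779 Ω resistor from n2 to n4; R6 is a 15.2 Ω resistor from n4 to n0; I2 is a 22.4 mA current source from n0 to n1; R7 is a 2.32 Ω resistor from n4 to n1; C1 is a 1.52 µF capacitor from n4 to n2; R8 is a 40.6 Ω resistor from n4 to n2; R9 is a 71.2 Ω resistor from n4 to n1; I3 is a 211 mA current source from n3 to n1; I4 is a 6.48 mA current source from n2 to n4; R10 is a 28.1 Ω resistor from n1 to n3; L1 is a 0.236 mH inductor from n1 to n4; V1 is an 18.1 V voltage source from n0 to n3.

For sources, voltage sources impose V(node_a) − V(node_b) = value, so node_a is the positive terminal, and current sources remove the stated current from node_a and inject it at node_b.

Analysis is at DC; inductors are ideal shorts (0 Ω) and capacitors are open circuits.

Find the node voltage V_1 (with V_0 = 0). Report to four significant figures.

MNA unknowns: 4 node voltages V₁..V_4 plus 2 source currents (L1, V1)
R1: Y=0.0001901 on G[3,0]
R2: Y=0.001014 on G[4,2]
I1: z[3]−=0.461, z[0]+=0.461
R3: Y=0.0001449 on G[3,1]
R4: Y=0.005000 on G[2,0]
R5: Y=0.001284 on G[2,4]
R6: Y=0.06579 on G[4,0]
I2: z[0]−=0.0224, z[1]+=0.0224
R7: Y=0.4310 on G[4,1]
C1: Y=0.000 on G[4,2]
R8: Y=0.02463 on G[4,2]
R9: Y=0.01404 on G[4,1]
I3: z[3]−=0.211, z[1]+=0.211
I4: z[2]−=0.00648, z[4]+=0.00648
R10: Y=0.03559 on G[1,3]
L1: row V1−V4=0, i_L1 at 1,4
V1: row V0−V3=18.1, i_V1 at 0,3
solve → V1=-3.900, V2=-3.492, V3=-18.10, V4=-3.900
aux → i_L1=-0.2740, i_V1=0.1611

-3.900 V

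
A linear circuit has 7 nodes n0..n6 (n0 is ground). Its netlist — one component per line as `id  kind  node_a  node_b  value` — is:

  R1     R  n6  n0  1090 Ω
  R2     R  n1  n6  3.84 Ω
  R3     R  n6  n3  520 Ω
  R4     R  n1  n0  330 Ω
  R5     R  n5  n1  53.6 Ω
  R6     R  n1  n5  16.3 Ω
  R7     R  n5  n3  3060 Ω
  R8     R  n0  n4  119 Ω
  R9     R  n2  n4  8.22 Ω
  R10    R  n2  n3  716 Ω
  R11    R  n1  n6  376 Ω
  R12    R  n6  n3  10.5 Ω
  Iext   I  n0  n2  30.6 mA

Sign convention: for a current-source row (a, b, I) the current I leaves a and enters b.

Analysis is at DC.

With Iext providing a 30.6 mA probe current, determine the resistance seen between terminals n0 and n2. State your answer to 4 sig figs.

R_eq = 112.6 Ω

Apply KCL at each of the 6 non-ground nodes and solve the resulting linear system.
Node n1: branches {R2, R4, R5, R6, R11} → V_1 = 0.8868
Node n2: branches {R9, R10, Iext} → V_2 = 3.446
Node n3: branches {R3, R7, R10, R12} → V_3 = 0.9330
Node n4: branches {R8, R9} → V_4 = 3.224
Node n5: branches {R5, R6, R7} → V_5 = 0.8870
Node n6: branches {R1, R2, R3, R11, R12} → V_6 = 0.8970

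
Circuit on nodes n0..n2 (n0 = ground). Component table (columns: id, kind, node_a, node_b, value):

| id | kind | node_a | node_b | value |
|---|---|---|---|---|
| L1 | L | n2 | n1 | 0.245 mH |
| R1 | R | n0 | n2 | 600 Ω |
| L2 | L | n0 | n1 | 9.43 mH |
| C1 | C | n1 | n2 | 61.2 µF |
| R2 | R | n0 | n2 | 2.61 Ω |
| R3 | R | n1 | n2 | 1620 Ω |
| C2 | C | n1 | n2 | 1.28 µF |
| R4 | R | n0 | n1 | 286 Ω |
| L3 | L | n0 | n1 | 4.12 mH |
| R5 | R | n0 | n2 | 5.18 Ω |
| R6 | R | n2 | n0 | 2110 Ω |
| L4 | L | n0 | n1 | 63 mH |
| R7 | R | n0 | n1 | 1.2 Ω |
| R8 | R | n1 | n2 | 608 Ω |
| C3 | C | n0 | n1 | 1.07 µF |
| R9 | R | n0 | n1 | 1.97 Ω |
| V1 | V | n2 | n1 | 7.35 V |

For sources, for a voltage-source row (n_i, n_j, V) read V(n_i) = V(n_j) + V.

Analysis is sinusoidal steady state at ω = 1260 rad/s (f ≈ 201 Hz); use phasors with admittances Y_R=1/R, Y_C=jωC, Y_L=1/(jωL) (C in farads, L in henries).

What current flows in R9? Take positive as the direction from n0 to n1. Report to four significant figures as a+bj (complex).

1.098+0.1644j A

Apply KCL at each of the 2 non-ground nodes and solve the resulting linear system.
Node n1: branches {L1, L2, C1, R3, C2, R4, L3, L4, R7, R8, C3, R9, V1} → V_1 = -2.162-0.3239j
Node n2: branches {L1, R1, C1, R2, R3, C2, R5, R6, R8, V1} → V_2 = 5.188-0.3239j
Source currents: i(V1)=-3.017+23.42j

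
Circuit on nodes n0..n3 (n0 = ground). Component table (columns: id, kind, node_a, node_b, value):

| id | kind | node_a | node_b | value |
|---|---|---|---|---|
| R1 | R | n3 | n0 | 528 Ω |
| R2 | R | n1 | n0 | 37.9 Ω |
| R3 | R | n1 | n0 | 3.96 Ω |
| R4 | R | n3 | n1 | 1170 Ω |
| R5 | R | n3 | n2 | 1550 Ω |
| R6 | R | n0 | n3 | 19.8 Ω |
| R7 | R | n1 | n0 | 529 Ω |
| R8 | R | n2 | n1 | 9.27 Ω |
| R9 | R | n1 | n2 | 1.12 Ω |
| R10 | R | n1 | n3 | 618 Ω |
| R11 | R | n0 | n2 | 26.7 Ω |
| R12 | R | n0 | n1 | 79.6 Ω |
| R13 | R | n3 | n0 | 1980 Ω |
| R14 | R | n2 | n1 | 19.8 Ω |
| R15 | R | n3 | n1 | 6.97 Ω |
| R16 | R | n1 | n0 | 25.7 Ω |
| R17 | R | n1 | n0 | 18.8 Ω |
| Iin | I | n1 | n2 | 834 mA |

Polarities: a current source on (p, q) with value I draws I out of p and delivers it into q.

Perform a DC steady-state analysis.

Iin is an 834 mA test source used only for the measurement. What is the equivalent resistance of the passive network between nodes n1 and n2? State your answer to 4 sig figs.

Element admittances at DC:
  Y(R1) = 0.001894 S between n3,n0
  Y(R2) = 0.02639 S between n1,n0
  Y(R3) = 0.2525 S between n1,n0
  Y(R4) = 0.0008547 S between n3,n1
  Y(R5) = 0.0006452 S between n3,n2
  Y(R6) = 0.05051 S between n0,n3
  Y(R7) = 0.001890 S between n1,n0
  Y(R8) = 0.1079 S between n2,n1
  Y(R9) = 0.8929 S between n1,n2
  Y(R10) = 0.001618 S between n1,n3
  Y(R11) = 0.03745 S between n0,n2
  Y(R12) = 0.01256 S between n0,n1
  Y(R13) = 0.0005051 S between n3,n0
  Y(R14) = 0.05051 S between n2,n1
  Y(R15) = 0.1435 S between n3,n1
  Y(R16) = 0.03891 S between n1,n0
  Y(R17) = 0.05319 S between n1,n0
  Iin: injects 0.834 A into n2 (from n1)
Assemble and solve the 3×3 MNA system:
  V(n1)=-0.06255  V(n2)=0.7052  V(n3)=-0.04348

R_eq = 0.9206 Ω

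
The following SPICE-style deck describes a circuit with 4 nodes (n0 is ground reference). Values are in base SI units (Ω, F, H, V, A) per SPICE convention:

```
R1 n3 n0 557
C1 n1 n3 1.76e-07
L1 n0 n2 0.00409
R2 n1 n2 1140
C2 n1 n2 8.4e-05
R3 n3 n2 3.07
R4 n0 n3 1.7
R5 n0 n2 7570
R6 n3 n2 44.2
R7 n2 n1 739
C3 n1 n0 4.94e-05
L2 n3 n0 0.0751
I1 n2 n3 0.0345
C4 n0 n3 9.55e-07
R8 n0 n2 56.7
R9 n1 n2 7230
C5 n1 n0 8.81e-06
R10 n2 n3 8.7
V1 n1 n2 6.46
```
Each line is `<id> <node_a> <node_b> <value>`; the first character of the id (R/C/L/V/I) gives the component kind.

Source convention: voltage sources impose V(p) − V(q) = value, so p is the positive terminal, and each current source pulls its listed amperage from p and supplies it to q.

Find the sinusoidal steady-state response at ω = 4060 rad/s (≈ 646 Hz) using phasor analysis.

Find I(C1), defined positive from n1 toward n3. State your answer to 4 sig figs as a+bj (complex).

Apply KCL at each of the 3 non-ground nodes and solve the resulting linear system.
Node n1: branches {C1, R2, C2, R7, C3, R9, C5, V1} → V_1 = 3.912-3.894j
Node n2: branches {L1, R2, C2, R3, R5, R6, R7, I1, R8, R9, R10, V1} → V_2 = -2.548-3.894j
Node n3: branches {R1, C1, R3, R4, R6, L2, I1, C4, R10} → V_3 = -1.087-1.709j
Source currents: i(V1)=-0.9371-3.131j

0.001561+0.003573j A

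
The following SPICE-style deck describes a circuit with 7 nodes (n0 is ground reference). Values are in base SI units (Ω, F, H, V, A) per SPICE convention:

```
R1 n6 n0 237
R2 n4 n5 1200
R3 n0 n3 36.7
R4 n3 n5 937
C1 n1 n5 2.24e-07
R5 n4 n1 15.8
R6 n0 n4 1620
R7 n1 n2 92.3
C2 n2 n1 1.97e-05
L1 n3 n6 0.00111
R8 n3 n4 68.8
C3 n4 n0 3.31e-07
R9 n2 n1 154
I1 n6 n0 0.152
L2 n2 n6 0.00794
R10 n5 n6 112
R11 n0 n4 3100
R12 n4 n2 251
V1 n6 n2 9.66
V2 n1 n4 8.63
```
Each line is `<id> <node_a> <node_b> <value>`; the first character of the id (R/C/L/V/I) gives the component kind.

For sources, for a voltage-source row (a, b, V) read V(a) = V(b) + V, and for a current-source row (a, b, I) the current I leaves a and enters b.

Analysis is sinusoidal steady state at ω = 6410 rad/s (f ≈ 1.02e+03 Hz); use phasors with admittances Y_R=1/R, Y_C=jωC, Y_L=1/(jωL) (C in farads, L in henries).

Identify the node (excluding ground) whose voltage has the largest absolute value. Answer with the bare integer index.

Apply KCL at each of the 6 non-ground nodes and solve the resulting linear system.
Node n1: branches {C1, R5, R7, C2, R9, V2} → V_1 = -13.17-0.02008j
Node n2: branches {R7, C2, R9, L2, R12, V1} → V_2 = -14.19+2.370j
Node n3: branches {R3, R4, L1, R8} → V_3 = -4.127+1.331j
Node n4: branches {R2, R5, R6, R8, C3, R11, R12, V2} → V_4 = -21.80-0.02008j
Node n5: branches {R2, R4, C1, R10} → V_5 = -5.669+1.089j
Node n6: branches {R1, L1, I1, L2, R10, V1} → V_6 = -4.527+2.370j
Source currents: i(V1)=-0.2891+0.1122j, i(V2)=-0.8673-0.07636j

4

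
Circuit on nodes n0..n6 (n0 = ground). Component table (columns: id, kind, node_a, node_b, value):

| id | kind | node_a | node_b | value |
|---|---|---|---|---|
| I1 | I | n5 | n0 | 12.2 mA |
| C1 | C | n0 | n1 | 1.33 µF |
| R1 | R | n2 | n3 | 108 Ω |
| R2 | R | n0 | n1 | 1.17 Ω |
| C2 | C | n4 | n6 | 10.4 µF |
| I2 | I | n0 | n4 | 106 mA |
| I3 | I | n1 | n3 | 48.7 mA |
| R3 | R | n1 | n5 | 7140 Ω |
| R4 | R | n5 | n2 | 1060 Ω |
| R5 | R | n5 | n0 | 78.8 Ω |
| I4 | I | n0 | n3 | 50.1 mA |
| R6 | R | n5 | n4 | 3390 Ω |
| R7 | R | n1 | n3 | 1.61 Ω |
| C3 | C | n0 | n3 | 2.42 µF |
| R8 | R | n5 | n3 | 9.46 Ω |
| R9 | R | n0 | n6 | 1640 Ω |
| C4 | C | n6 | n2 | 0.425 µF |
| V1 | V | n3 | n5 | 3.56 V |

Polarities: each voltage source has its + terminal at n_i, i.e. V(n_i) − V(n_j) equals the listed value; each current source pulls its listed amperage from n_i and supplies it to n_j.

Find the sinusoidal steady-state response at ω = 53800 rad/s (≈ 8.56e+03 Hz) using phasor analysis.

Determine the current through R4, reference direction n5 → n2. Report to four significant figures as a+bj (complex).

-0.01195-0.0003375j A

MNA unknowns: 6 node voltages V₁..V_6 plus 1 source current (V1)
I1: z[5]−=0.0122, z[0]+=0.0122
C1: Y=0.000+0.07155j on G[0,1]
R1: Y=0.009259+0.000j on G[2,3]
R2: Y=0.8547+0.000j on G[0,1]
C2: Y=0.000+0.5595j on G[4,6]
I2: z[0]−=0.106, z[4]+=0.106
I3: z[1]−=0.0487, z[3]+=0.0487
R3: Y=0.0001401+0.000j on G[1,5]
R4: Y=0.0009434+0.000j on G[5,2]
R5: Y=0.01269+0.000j on G[5,0]
I4: z[0]−=0.0501, z[3]+=0.0501
R6: Y=0.0002950+0.000j on G[5,4]
R7: Y=0.6211+0.000j on G[1,3]
C3: Y=0.000+0.1302j on G[0,3]
R8: Y=0.1057+0.000j on G[5,3]
R9: Y=0.0006098+0.000j on G[0,6]
C4: Y=0.000+0.02286j on G[6,2]
V1: row V3−V5=3.56, i_V1 at 3,5
solve → V1=0.1721-0.08469j, V2=9.604+0.1764j, V3=0.4979-0.1814j, V4=9.766-4.216j, V5=-3.062-0.1814j, V6=9.763-4.034j
aux → i_V1=-0.4192-0.001462j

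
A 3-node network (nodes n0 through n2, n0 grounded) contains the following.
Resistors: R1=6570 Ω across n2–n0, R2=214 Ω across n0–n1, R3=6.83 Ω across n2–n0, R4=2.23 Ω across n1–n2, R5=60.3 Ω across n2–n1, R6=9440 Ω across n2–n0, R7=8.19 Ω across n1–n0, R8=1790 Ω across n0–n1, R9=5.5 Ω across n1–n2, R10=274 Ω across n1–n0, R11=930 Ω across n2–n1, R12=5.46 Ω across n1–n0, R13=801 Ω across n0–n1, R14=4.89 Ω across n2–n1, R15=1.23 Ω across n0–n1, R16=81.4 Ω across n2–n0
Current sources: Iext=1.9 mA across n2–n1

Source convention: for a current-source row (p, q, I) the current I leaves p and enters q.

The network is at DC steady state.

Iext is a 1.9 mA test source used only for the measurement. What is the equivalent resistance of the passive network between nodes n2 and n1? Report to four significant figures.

Element admittances at DC:
  Y(R1) = 0.0001522 S between n2,n0
  Y(R2) = 0.004673 S between n0,n1
  Y(R3) = 0.1464 S between n2,n0
  Y(R4) = 0.4484 S between n1,n2
  Y(R5) = 0.01658 S between n2,n1
  Y(R6) = 0.0001059 S between n2,n0
  Y(R7) = 0.1221 S between n1,n0
  Y(R8) = 0.0005587 S between n0,n1
  Y(R9) = 0.1818 S between n1,n2
  Y(R10) = 0.003650 S between n1,n0
  Y(R11) = 0.001075 S between n2,n1
  Y(R12) = 0.1832 S between n1,n0
  Y(R13) = 0.001248 S between n0,n1
  Y(R14) = 0.2045 S between n2,n1
  Y(R15) = 0.8130 S between n0,n1
  Y(R16) = 0.01229 S between n2,n0
  Iext: injects 0.0019 A into n1 (from n2)
Assemble and solve the 2×2 MNA system:
  V(n1)=0.0002366  V(n2)=-0.001679

R_eq = 1.008 Ω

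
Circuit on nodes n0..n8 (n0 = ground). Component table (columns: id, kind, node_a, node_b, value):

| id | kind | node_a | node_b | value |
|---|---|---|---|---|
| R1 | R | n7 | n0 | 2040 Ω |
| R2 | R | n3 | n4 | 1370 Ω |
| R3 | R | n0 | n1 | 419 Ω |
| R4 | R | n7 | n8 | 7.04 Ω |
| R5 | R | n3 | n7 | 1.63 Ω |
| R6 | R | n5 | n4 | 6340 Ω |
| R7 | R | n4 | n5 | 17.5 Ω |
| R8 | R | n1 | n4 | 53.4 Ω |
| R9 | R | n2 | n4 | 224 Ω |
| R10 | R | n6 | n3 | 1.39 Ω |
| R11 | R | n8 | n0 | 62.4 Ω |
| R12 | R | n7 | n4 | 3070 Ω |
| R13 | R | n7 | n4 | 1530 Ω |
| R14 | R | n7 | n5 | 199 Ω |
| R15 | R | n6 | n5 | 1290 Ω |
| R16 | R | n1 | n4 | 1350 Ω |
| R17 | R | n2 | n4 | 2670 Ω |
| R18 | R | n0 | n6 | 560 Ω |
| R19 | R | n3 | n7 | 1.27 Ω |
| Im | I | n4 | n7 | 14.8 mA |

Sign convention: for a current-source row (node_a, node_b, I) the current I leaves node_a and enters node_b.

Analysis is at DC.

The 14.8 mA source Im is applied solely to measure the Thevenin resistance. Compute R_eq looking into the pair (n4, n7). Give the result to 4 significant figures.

MNA unknowns: 8 node voltages V₁..V_8
R1: Y=0.0004902 on G[7,0]
R2: Y=0.0007299 on G[3,4]
R3: Y=0.002387 on G[0,1]
R4: Y=0.1420 on G[7,8]
R5: Y=0.6135 on G[3,7]
R6: Y=0.0001577 on G[5,4]
R7: Y=0.05714 on G[4,5]
R8: Y=0.01873 on G[1,4]
R9: Y=0.004464 on G[2,4]
R10: Y=0.7194 on G[6,3]
R11: Y=0.01603 on G[8,0]
R12: Y=0.0003257 on G[7,4]
R13: Y=0.0006536 on G[7,4]
R14: Y=0.005025 on G[7,5]
R15: Y=0.0007752 on G[6,5]
R16: Y=0.0007407 on G[1,4]
R17: Y=0.0003745 on G[2,4]
R18: Y=0.001786 on G[0,6]
R19: Y=0.7874 on G[3,7]
Im: z[4]−=0.0148, z[7]+=0.0148
solve → V1=-1.320, V2=-1.481, V3=0.1873, V4=-1.481, V5=-1.328, V6=0.1852, V7=0.1893, V8=0.1701

R_eq = 112.9 Ω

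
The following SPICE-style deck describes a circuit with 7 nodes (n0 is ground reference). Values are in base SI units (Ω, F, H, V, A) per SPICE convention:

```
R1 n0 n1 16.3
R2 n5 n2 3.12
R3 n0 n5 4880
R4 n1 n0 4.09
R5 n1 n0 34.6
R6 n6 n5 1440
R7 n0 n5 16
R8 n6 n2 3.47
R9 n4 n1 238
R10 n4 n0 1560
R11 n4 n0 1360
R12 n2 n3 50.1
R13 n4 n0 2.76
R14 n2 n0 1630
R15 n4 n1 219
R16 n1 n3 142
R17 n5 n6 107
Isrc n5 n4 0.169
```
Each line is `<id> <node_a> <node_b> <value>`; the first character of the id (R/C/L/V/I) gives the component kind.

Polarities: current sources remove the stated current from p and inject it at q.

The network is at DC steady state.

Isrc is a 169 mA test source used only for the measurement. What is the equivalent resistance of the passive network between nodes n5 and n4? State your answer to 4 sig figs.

Apply KCL at each of the 6 non-ground nodes and solve the resulting linear system.
Node n1: branches {R1, R4, R5, R9, R15, R16} → V_1 = -0.02487
Node n2: branches {R2, R8, R12, R14} → V_2 = -2.429
Node n3: branches {R12, R16} → V_3 = -1.802
Node n4: branches {R9, R10, R11, R13, R15, Isrc} → V_4 = 0.4532
Node n5: branches {R2, R3, R6, R7, R17, Isrc} → V_5 = -2.472
Node n6: branches {R6, R8, R17} → V_6 = -2.431

R_eq = 17.31 Ω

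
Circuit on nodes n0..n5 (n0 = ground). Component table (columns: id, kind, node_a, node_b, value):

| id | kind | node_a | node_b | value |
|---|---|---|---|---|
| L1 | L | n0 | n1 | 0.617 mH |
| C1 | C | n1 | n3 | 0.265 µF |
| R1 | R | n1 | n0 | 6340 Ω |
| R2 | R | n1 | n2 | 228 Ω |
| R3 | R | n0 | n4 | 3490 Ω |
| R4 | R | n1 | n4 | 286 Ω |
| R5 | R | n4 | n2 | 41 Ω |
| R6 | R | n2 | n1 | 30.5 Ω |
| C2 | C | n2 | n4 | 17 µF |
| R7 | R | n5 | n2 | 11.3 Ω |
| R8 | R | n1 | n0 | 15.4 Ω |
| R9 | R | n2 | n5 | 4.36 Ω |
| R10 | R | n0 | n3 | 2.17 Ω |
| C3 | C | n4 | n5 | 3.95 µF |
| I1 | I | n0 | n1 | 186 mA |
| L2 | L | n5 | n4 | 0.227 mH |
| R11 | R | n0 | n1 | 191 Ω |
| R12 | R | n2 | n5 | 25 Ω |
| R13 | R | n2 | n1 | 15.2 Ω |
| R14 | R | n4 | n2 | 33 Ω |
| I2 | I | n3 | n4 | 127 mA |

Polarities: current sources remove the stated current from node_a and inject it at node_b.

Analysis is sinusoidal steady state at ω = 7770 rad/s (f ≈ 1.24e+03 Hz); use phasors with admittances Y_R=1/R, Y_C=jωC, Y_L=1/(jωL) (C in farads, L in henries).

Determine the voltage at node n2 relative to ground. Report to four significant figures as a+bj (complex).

MNA unknowns: 5 node voltages V₁..V_5
L1: Y=0.000-0.2086j on G[0,1]
C1: Y=0.000+0.002059j on G[1,3]
R1: Y=0.0001577+0.000j on G[1,0]
R2: Y=0.004386+0.000j on G[1,2]
R3: Y=0.0002865+0.000j on G[0,4]
R4: Y=0.003497+0.000j on G[1,4]
R5: Y=0.02439+0.000j on G[4,2]
R6: Y=0.03279+0.000j on G[2,1]
C2: Y=0.000+0.1321j on G[2,4]
R7: Y=0.08850+0.000j on G[5,2]
R8: Y=0.06494+0.000j on G[1,0]
R9: Y=0.2294+0.000j on G[2,5]
R10: Y=0.4608+0.000j on G[0,3]
C3: Y=0.000+0.03069j on G[4,5]
I1: z[0]−=0.186, z[1]+=0.186
L2: Y=0.000-0.5670j on G[5,4]
R11: Y=0.005236+0.000j on G[0,1]
R12: Y=0.04000+0.000j on G[2,5]
R13: Y=0.06579+0.000j on G[2,1]
R14: Y=0.03030+0.000j on G[4,2]
I2: z[3]−=0.127, z[4]+=0.127
solve → V1=0.4658+1.354j, V2=1.640+1.349j, V3=-0.2816+0.003340j, V4=2.036+1.391j, V5=1.933+1.195j

1.640+1.349j V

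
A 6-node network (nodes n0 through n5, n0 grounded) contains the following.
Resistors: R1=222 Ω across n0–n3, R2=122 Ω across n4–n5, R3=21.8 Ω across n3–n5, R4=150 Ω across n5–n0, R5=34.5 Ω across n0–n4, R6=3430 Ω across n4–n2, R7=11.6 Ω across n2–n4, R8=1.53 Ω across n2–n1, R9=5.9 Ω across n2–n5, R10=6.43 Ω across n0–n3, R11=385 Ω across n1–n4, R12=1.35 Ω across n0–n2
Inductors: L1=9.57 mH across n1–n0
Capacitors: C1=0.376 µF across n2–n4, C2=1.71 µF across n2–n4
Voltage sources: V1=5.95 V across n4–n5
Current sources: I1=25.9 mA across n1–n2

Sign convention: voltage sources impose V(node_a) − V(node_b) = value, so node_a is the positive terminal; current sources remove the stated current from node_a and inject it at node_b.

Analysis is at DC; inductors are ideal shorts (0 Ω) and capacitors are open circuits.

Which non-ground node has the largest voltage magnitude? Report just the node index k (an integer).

MNA unknowns: 5 node voltages V₁..V_5 plus 2 source currents (L1, V1)
R1: Y=0.004505 on G[0,3]
R2: Y=0.008197 on G[4,5]
R3: Y=0.04587 on G[3,5]
R4: Y=0.006667 on G[5,0]
R5: Y=0.02899 on G[0,4]
R6: Y=0.0002915 on G[4,2]
R7: Y=0.08621 on G[2,4]
L1: row V1−V0=0, i_L1 at 1,0
R8: Y=0.6536 on G[2,1]
R9: Y=0.1695 on G[2,5]
R10: Y=0.1555 on G[0,3]
R11: Y=0.002597 on G[1,4]
R12: Y=0.7407 on G[0,2]
C1: Y=0.000 on G[2,4]
C2: Y=0.000 on G[2,4]
V1: row V4−V5=5.95, i_V1 at 4,5
I1: z[1]−=0.0259, z[2]+=0.0259
solve → V1=0.000, V2=-0.003187, V3=-0.4750, V4=3.818, V5=-2.132
aux → i_L1=-0.01807, i_V1=-0.4999

4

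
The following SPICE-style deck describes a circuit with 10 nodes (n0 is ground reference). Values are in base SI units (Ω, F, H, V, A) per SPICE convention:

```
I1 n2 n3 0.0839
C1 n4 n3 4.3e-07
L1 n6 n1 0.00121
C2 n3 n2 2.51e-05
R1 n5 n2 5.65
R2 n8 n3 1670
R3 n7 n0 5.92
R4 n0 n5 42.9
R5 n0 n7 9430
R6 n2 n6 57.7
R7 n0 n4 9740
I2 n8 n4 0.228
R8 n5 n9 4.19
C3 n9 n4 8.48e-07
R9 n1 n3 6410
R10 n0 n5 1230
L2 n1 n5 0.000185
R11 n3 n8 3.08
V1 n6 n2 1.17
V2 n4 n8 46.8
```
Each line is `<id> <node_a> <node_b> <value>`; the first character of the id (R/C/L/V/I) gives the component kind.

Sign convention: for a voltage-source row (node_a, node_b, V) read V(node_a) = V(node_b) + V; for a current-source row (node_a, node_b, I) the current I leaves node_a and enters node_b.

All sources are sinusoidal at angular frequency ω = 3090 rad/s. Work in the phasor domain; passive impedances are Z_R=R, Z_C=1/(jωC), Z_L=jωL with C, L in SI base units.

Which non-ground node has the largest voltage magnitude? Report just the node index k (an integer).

Element admittances at ω=3090 rad/s:
  I1: injects 0.0839 A into n3 (from n2)
  Y(C1) = 0.000+0.001329j S between n4,n3
  Y(L1) = 0.000-0.2675j S between n6,n1
  Y(C2) = 0.000+0.07756j S between n3,n2
  Y(R1) = 0.1770+0.000j S between n5,n2
  Y(R2) = 0.0005988+0.000j S between n8,n3
  Y(R3) = 0.1689+0.000j S between n7,n0
  Y(R4) = 0.02331+0.000j S between n0,n5
  Y(R5) = 0.0001060+0.000j S between n0,n7
  Y(R6) = 0.01733+0.000j S between n2,n6
  Y(R7) = 0.0001027+0.000j S between n0,n4
  I2: injects 0.228 A into n4 (from n8)
  Y(R8) = 0.2387+0.000j S between n5,n9
  Y(C3) = 0.000+0.002620j S between n9,n4
  Y(R9) = 0.0001560+0.000j S between n1,n3
  Y(R10) = 0.0008130+0.000j S between n0,n5
  Y(L2) = 0.000-1.749j S between n1,n5
  Y(R11) = 0.3247+0.000j S between n3,n8
  V1: constraint V(n6)−V(n2) = 1.17
  V2: constraint V(n4)−V(n8) = 46.8
Assemble and solve the 11×11 MNA system:
  V(n1)=-0.09290+0.04437j  V(n2)=-0.6285+0.3019j  V(n3)=-2.139-0.6670j  V(n4)=44.63-1.219j  V(n5)=-0.1900+0.005186j  V(n6)=0.5415+0.3019j  V(n7)=0.000+0.000j  V(n8)=-2.169-1.219j  V(n9)=-0.1711+0.4971j
  i(V1)=-0.08914+0.1697j  i(V2)=0.2182-0.1794j

4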